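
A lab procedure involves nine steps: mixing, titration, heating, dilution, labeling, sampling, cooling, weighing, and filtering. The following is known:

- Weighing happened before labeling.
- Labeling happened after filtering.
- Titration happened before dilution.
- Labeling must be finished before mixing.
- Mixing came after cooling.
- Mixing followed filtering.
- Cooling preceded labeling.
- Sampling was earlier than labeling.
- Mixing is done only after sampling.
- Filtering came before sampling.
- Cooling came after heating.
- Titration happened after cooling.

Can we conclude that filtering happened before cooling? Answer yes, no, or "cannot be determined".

No chain of stated constraints runs from filtering to cooling, and none runs from cooling to filtering either.
So the relative order of filtering and cooling is not fixed by the given facts.

cannot be determined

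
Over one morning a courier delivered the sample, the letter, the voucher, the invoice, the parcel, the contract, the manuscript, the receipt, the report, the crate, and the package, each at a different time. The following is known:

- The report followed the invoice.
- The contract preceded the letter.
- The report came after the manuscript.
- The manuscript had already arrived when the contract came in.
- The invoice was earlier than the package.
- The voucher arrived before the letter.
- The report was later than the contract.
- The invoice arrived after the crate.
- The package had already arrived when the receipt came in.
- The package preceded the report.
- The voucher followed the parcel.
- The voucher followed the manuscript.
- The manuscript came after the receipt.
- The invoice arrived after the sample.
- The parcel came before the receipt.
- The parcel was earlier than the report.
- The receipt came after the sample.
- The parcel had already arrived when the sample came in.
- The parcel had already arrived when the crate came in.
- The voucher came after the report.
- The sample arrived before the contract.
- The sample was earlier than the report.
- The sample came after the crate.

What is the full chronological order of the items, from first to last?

The constraints fix every adjacent pair, so only one ordering works:
the parcel → the crate → the sample → the invoice → the package → the receipt → the manuscript → the contract → the report → the voucher → the letter.

the parcel, the crate, the sample, the invoice, the package, the receipt, the manuscript, the contract, the report, the voucher, the letter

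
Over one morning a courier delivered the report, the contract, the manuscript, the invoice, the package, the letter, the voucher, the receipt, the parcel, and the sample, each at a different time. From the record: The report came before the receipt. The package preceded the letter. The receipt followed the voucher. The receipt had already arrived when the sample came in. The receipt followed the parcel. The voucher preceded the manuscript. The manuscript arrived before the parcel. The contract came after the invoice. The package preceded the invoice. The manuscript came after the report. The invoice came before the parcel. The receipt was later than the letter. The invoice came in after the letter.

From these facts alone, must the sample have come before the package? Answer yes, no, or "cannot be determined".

no

Tracing the constraints gives the package → the letter → the receipt → the sample, so the package must come before the sample.
That means the sample cannot be before the package.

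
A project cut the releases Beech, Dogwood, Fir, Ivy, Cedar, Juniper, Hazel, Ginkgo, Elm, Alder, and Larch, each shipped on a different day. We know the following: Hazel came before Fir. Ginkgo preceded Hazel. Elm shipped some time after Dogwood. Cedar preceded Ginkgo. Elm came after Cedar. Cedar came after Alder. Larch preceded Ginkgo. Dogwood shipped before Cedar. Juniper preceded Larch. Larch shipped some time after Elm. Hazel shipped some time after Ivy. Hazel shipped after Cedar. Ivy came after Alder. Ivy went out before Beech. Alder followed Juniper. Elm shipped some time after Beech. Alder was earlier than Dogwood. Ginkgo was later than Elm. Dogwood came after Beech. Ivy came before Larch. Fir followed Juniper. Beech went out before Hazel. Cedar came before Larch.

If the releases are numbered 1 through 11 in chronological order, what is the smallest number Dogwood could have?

Alder, Beech, Ivy, and Juniper must all come before Dogwood — 4 forced predecessors.
Nothing else is forced ahead of Dogwood, so its earliest slot is position 4 + 1 = 5.

5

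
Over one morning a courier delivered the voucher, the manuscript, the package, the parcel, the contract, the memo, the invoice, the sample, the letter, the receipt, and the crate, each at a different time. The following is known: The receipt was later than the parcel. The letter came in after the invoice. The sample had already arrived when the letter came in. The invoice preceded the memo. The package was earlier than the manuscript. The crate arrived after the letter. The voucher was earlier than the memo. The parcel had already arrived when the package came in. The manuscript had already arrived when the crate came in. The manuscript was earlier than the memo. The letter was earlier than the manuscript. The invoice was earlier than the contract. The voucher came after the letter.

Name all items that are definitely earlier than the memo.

Directly stated before the memo: the invoice, the manuscript, and the voucher.
The letter reaches the memo via the letter → the manuscript → the memo.
The package reaches the memo via the package → the manuscript → the memo.
The parcel reaches the memo via the parcel → the package → the manuscript → the memo.
Likewise the sample reaches the memo by chaining the stated constraints.
No chain forces the contract (or any of the others) ahead of the memo.

the invoice, the letter, the manuscript, the package, the parcel, the sample, the voucher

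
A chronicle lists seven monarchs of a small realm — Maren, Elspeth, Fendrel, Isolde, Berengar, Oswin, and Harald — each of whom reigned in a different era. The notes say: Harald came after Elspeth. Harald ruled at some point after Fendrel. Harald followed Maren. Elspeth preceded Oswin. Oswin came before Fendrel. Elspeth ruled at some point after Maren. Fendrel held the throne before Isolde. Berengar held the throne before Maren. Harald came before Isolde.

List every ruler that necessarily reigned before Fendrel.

Berengar, Elspeth, Maren, Oswin

Directly stated before Fendrel: Oswin.
Berengar reaches Fendrel via Berengar → Maren → Elspeth → Oswin → Fendrel.
Elspeth reaches Fendrel via Elspeth → Oswin → Fendrel.
Maren reaches Fendrel via Maren → Elspeth → Oswin → Fendrel.
No chain forces Isolde (or any of the others) ahead of Fendrel.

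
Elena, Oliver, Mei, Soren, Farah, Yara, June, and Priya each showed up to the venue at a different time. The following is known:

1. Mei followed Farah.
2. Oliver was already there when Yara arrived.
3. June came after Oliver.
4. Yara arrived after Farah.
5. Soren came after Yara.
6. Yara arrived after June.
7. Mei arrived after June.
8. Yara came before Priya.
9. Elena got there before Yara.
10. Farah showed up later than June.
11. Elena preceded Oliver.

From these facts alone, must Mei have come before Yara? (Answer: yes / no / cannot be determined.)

No chain of stated constraints runs from Mei to Yara, and none runs from Yara to Mei either.
So the relative order of Mei and Yara is not fixed by the given facts.

cannot be determined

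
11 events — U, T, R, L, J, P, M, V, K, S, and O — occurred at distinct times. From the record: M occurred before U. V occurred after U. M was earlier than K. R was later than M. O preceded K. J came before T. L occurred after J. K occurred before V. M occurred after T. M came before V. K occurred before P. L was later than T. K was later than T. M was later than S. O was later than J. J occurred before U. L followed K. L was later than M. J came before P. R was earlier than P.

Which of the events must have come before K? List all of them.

J, M, O, S, T

Directly stated before K: M, O, and T.
J reaches K via J → O → K.
S reaches K via S → M → K.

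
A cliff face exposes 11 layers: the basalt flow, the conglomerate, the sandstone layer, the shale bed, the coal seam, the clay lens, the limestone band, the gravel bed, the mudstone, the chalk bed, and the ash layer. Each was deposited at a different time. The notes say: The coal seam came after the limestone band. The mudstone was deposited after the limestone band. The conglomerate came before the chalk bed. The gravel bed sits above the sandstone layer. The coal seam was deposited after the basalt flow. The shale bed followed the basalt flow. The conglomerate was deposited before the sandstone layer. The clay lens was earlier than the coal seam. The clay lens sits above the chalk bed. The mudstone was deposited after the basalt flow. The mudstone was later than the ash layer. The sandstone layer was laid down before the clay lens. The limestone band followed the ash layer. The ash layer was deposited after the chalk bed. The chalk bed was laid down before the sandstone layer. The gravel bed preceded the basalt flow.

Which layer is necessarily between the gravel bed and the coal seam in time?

the basalt flow

Tracing the constraints gives the gravel bed → the basalt flow → the coal seam, so the basalt flow sits after the gravel bed and before the coal seam.
No other layer is forced both after the gravel bed and before the coal seam.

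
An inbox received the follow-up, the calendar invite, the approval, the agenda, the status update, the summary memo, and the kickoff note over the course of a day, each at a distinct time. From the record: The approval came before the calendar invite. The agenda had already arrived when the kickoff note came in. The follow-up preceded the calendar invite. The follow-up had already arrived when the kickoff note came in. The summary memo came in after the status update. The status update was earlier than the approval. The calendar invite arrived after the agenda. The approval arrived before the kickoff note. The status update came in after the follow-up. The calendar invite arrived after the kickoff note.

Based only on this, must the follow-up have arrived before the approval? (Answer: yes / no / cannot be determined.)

Chain the constraints: the follow-up → the status update → the approval. Each link is directly stated, so the follow-up comes before the approval.

yes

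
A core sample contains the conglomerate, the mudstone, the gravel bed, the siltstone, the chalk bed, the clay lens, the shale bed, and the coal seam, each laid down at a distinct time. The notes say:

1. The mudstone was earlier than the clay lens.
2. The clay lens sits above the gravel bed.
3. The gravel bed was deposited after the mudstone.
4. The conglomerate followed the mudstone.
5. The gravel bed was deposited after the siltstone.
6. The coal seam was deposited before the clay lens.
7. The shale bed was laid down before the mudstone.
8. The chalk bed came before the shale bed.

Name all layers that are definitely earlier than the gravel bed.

the chalk bed, the mudstone, the shale bed, the siltstone

Directly stated before the gravel bed: the mudstone and the siltstone.
The chalk bed reaches the gravel bed via the chalk bed → the shale bed → the mudstone → the gravel bed.
The shale bed reaches the gravel bed via the shale bed → the mudstone → the gravel bed.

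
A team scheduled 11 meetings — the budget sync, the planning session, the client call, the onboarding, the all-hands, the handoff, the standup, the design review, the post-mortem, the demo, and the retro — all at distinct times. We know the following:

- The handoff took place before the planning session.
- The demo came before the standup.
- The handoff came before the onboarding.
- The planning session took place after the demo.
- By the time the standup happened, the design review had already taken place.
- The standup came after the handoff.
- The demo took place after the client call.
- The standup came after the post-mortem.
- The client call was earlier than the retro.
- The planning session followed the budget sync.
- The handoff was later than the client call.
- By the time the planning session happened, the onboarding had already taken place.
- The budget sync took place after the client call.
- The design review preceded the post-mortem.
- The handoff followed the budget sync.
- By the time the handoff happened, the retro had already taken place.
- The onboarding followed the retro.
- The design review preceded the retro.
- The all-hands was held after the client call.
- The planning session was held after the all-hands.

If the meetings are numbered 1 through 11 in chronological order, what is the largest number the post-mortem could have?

The post-mortem must come before the standup — 1 meeting forced after it.
Everything else can be placed before the post-mortem in some valid order, so the post-mortem can sit as late as position 11 − 1 = 10.

10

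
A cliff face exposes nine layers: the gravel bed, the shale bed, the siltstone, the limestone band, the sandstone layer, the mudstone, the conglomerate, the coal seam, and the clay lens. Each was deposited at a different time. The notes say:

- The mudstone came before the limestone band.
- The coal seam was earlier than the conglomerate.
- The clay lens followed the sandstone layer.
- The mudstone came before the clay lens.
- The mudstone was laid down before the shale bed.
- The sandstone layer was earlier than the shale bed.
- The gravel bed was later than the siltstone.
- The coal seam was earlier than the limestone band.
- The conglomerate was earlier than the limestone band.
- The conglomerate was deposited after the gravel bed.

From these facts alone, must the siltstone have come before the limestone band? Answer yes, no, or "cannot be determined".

Chain the constraints: the siltstone → the gravel bed → the conglomerate → the limestone band. Each link is directly stated, so the siltstone comes before the limestone band.

yes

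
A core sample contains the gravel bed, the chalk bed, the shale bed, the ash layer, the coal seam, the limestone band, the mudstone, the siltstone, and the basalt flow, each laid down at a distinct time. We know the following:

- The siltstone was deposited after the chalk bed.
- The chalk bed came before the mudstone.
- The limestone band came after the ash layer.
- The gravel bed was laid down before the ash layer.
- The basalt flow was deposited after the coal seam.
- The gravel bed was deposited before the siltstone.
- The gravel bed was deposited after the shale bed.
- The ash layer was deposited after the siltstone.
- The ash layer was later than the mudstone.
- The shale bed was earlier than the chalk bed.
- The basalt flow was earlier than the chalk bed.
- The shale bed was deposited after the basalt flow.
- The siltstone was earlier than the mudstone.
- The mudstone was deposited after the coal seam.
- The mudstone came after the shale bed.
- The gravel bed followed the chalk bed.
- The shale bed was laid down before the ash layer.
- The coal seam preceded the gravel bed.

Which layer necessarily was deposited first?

The coal seam has a chain of constraints placing it before every other layer, so the coal seam must be first.

the coal seam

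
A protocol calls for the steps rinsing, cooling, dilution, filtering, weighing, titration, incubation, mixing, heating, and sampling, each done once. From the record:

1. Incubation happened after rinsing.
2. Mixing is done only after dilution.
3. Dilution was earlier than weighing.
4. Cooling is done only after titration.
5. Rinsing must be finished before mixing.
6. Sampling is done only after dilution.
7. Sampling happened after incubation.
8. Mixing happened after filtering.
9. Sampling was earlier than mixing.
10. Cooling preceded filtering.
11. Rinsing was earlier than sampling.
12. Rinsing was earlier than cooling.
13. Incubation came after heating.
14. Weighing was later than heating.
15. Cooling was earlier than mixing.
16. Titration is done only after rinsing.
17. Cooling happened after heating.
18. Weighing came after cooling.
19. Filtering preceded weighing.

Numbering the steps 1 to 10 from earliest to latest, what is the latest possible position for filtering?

Filtering must come before mixing and weighing — 2 steps forced after it.
Everything else can be placed before filtering in some valid order, so filtering can sit as late as position 10 − 2 = 8.

8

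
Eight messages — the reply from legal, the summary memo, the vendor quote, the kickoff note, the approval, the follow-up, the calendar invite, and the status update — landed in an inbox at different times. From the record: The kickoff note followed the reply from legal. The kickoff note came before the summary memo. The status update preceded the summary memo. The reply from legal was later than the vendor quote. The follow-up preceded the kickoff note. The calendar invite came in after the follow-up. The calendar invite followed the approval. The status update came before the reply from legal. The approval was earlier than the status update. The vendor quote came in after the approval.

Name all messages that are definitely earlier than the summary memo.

the approval, the follow-up, the kickoff note, the reply from legal, the status update, the vendor quote

Directly stated before the summary memo: the kickoff note and the status update.
The approval reaches the summary memo via the approval → the status update → the summary memo.
The follow-up reaches the summary memo via the follow-up → the kickoff note → the summary memo.
The reply from legal reaches the summary memo via the reply from legal → the kickoff note → the summary memo.
Likewise the vendor quote reaches the summary memo by chaining the stated constraints.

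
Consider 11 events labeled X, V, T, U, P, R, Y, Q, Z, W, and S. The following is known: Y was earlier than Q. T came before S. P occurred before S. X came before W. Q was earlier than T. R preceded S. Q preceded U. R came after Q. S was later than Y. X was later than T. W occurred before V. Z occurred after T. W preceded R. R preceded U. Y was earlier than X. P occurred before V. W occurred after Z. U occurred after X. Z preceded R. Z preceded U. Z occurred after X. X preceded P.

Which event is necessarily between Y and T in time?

Tracing the constraints gives Y → Q → T, so Q sits after Y and before T.
No other event is forced both after Y and before T.

Q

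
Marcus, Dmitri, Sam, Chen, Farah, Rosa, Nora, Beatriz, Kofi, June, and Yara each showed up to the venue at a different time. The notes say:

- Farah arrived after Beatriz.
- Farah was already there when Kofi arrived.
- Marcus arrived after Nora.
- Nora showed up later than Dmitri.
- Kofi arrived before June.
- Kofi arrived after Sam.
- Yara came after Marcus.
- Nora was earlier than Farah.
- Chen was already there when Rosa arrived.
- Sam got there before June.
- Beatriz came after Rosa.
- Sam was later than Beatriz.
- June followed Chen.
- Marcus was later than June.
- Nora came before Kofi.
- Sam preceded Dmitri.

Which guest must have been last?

Yara

Every other guest has a chain of constraints placing them before Yara, so Yara is last.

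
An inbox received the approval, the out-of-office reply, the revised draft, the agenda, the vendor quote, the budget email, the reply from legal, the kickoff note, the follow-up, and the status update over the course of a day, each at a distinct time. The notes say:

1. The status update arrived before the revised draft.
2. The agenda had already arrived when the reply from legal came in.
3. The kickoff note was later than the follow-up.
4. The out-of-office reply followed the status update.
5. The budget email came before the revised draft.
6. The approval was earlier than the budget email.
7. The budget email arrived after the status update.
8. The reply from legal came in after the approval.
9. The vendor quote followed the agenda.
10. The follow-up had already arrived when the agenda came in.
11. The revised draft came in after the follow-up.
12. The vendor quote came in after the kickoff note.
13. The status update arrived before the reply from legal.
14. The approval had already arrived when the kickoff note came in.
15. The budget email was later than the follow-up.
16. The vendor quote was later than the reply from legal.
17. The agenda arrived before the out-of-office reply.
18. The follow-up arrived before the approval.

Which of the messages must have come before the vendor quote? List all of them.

the agenda, the approval, the follow-up, the kickoff note, the reply from legal, the status update

Directly stated before the vendor quote: the agenda, the kickoff note, and the reply from legal.
The approval reaches the vendor quote via the approval → the kickoff note → the vendor quote.
The follow-up reaches the vendor quote via the follow-up → the kickoff note → the vendor quote.
The status update reaches the vendor quote via the status update → the reply from legal → the vendor quote.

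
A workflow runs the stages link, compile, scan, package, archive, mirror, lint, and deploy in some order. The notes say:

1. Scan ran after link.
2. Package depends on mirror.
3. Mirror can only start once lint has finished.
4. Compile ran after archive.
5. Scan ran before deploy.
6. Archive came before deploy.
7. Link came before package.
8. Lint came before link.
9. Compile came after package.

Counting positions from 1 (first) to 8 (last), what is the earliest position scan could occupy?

Link and lint must both come before scan — 2 forced predecessors.
Nothing else is forced ahead of scan, so its earliest slot is position 2 + 1 = 3.

3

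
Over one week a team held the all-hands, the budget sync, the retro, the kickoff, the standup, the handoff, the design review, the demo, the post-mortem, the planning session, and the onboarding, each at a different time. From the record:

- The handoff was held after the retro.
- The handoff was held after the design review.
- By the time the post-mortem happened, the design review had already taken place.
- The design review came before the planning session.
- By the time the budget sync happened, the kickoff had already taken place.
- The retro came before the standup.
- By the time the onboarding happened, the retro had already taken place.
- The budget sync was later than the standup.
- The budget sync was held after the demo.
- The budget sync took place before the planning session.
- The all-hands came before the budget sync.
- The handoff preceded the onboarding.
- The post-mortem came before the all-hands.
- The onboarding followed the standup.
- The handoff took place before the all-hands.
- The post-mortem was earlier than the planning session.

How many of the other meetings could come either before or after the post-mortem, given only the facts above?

6

Forced before the post-mortem: the design review; forced after the post-mortem: the all-hands, the budget sync, and the planning session.
That leaves the demo, the handoff, the kickoff, the onboarding, the retro, and the standup with no forced order relative to the post-mortem — 6.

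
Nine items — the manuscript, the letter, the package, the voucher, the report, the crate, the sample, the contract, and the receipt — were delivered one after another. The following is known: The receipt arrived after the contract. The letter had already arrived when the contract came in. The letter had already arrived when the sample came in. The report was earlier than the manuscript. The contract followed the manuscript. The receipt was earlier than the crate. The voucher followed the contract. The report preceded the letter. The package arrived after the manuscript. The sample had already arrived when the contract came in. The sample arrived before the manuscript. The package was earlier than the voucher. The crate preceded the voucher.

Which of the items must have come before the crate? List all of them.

Directly stated before the crate: the receipt.
The contract reaches the crate via the contract → the receipt → the crate.
The letter reaches the crate via the letter → the contract → the receipt → the crate.
The manuscript reaches the crate via the manuscript → the contract → the receipt → the crate.
Likewise the report and the sample each reach the crate by chaining the stated constraints.
No chain forces the voucher (or any of the others) ahead of the crate.

the contract, the letter, the manuscript, the receipt, the report, the sample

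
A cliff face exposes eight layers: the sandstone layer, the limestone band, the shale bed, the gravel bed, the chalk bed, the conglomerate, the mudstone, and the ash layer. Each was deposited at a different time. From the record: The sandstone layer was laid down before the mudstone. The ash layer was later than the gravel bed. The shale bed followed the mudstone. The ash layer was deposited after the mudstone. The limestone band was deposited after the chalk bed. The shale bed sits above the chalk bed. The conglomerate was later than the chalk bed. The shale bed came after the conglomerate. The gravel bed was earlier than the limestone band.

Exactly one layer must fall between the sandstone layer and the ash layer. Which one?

the mudstone

Tracing the constraints gives the sandstone layer → the mudstone → the ash layer, so the mudstone sits after the sandstone layer and before the ash layer.
No other layer is forced both after the sandstone layer and before the ash layer.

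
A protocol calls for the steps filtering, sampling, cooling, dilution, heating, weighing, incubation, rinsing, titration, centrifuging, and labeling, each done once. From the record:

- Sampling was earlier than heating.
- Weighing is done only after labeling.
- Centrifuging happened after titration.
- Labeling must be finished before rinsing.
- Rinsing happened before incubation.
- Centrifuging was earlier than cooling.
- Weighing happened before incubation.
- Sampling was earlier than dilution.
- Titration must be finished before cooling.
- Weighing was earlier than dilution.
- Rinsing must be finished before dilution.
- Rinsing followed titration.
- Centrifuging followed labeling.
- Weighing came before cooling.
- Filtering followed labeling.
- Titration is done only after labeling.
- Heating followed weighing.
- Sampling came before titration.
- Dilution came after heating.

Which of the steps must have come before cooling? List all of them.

Directly stated before cooling: centrifuging, titration, and weighing.
Labeling reaches cooling via labeling → titration → cooling.
Sampling reaches cooling via sampling → titration → cooling.
No chain forces heating (or any of the others) ahead of cooling.

centrifuging, labeling, sampling, titration, weighing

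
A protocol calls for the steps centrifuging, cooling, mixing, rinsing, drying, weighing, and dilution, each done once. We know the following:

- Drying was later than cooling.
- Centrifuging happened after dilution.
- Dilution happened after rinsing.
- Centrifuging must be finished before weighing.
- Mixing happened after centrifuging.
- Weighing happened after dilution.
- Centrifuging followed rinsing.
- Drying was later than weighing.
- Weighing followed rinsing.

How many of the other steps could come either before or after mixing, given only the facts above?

3

Forced before mixing: centrifuging, dilution, and rinsing.
That leaves cooling, drying, and weighing with no forced order relative to mixing — 3.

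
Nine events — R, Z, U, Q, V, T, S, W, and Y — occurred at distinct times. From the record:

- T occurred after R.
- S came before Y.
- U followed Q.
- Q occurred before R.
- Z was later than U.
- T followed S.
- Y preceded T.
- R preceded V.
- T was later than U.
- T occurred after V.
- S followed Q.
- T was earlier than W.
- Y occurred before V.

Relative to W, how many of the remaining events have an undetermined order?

1

Forced before W: Q, R, S, T, U, V, and Y.
That leaves Z with no forced order relative to W — 1.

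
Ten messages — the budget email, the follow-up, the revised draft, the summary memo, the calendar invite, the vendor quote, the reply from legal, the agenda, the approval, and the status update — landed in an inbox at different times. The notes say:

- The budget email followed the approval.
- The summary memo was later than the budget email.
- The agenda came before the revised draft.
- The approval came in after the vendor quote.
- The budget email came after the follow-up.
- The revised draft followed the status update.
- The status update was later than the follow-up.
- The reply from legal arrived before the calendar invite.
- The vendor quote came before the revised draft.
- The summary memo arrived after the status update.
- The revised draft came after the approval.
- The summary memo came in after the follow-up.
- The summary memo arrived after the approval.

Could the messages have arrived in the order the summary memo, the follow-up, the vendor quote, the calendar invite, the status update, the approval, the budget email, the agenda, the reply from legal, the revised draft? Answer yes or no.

no

The constraints require the approval before the summary memo, but in the proposed sequence the summary memo appears ahead of the approval. That one violation is enough.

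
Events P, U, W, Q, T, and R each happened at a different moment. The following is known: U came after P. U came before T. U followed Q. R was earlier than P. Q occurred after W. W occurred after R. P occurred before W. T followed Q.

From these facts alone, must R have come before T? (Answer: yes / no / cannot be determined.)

Chain the constraints: R → W → Q → T. Each link is directly stated, so R comes before T.

yes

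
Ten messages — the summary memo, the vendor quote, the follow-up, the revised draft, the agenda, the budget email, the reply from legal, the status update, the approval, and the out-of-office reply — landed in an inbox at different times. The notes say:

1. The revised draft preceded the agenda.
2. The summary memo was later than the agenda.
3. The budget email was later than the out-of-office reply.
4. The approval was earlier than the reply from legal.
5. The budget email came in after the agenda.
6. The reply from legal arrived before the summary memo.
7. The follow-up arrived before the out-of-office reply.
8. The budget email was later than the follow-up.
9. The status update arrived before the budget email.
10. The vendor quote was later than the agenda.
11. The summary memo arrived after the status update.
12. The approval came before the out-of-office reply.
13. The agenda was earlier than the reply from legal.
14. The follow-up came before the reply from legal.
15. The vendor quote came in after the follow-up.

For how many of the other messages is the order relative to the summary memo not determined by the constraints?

Forced before the summary memo: the agenda, the approval, the follow-up, the reply from legal, the revised draft, and the status update.
That leaves the budget email, the out-of-office reply, and the vendor quote with no forced order relative to the summary memo — 3.

3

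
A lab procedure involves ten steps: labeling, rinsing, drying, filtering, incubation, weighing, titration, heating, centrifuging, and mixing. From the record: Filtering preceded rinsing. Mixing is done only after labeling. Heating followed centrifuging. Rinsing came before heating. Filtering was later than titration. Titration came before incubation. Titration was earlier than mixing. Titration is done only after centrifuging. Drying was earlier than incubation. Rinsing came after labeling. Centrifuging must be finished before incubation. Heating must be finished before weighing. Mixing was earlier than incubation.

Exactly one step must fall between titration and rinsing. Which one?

filtering

Tracing the constraints gives titration → filtering → rinsing, so filtering sits after titration and before rinsing.
No other step is forced both after titration and before rinsing.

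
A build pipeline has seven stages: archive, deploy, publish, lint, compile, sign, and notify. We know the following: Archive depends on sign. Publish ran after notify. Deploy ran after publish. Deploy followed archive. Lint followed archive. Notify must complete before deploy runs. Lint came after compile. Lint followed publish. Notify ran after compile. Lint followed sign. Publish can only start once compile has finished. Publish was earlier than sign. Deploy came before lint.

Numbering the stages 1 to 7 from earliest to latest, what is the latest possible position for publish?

3

Publish must come before archive, deploy, lint, and sign — 4 stages forced after it.
Everything else can be placed before publish in some valid order, so publish can sit as late as position 7 − 4 = 3.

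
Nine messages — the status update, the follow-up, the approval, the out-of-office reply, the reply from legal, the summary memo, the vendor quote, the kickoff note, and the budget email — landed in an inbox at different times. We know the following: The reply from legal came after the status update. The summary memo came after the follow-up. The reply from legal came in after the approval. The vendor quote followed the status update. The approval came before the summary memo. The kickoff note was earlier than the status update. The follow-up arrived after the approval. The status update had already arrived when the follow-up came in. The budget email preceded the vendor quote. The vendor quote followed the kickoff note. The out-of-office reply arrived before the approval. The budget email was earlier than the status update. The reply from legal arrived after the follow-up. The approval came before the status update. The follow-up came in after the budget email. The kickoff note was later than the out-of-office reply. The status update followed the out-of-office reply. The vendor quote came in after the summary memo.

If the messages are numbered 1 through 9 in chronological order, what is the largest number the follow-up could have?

6

The follow-up must come before the reply from legal, the summary memo, and the vendor quote — 3 messages forced after it.
Everything else can be placed before the follow-up in some valid order, so the follow-up can sit as late as position 9 − 3 = 6.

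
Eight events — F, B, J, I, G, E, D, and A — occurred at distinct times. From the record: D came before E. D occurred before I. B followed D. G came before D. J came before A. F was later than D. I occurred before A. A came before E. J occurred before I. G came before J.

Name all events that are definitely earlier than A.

Directly stated before A: I and J.
D reaches A via D → I → A.
G reaches A via G → J → A.
No chain forces B (or any of the others) ahead of A.

D, G, I, J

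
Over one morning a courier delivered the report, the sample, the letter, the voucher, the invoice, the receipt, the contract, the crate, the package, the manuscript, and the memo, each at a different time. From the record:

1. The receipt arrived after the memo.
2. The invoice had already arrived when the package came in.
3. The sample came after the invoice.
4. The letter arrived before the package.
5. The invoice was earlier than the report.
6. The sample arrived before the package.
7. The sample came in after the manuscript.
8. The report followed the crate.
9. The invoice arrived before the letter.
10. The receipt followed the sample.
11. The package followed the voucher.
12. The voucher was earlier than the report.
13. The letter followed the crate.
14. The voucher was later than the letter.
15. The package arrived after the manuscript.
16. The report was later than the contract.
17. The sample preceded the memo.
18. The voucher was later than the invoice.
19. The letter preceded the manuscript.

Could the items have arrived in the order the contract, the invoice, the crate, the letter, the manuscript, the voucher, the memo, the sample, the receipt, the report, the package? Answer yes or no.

The constraints require the sample before the memo, but in the proposed sequence the memo appears ahead of the sample. That one violation is enough.

no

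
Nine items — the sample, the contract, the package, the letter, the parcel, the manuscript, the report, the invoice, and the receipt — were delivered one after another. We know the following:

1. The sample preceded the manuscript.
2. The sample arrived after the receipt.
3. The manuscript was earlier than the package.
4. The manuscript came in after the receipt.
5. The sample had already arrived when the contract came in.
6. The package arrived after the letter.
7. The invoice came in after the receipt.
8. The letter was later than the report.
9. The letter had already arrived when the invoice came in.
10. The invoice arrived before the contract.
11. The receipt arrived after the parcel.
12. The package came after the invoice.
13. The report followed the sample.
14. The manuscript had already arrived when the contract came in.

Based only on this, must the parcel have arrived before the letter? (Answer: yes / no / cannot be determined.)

Chain the constraints: the parcel → the receipt → the sample → the report → the letter. Each link is directly stated, so the parcel comes before the letter.

yes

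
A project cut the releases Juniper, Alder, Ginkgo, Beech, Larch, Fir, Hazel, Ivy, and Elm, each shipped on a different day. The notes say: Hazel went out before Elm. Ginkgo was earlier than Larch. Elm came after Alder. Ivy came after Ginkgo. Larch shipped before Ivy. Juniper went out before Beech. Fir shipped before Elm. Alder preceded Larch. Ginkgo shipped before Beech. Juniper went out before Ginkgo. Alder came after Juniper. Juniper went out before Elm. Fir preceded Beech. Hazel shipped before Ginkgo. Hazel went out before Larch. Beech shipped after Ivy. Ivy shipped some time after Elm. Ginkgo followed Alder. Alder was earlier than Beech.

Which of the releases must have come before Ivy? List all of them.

Alder, Elm, Fir, Ginkgo, Hazel, Juniper, Larch

Directly stated before Ivy: Elm, Ginkgo, and Larch.
Alder reaches Ivy via Alder → Larch → Ivy.
Fir reaches Ivy via Fir → Elm → Ivy.
Hazel reaches Ivy via Hazel → Elm → Ivy.
Likewise Juniper reaches Ivy by chaining the stated constraints.
No chain forces Beech ahead of Ivy.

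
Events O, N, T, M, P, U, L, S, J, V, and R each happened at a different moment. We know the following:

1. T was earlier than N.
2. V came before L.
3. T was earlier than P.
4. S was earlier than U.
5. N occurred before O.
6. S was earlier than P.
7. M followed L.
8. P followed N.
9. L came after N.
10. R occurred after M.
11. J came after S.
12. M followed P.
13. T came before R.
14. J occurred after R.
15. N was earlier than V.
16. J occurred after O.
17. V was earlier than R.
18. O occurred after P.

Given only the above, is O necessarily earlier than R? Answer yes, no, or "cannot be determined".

No chain of stated constraints runs from O to R, and none runs from R to O either.
So the relative order of O and R is not fixed by the given facts.

cannot be determined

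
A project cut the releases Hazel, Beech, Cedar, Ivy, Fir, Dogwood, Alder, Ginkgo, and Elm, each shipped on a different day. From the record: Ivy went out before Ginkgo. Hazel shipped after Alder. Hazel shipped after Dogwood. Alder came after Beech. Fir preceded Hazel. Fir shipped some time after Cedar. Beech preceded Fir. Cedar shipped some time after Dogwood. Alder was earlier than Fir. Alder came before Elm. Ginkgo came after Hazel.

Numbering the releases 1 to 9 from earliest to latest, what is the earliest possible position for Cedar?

2

Dogwood must come before Cedar — 1 forced predecessor.
Nothing else is forced ahead of Cedar, so its earliest slot is position 1 + 1 = 2.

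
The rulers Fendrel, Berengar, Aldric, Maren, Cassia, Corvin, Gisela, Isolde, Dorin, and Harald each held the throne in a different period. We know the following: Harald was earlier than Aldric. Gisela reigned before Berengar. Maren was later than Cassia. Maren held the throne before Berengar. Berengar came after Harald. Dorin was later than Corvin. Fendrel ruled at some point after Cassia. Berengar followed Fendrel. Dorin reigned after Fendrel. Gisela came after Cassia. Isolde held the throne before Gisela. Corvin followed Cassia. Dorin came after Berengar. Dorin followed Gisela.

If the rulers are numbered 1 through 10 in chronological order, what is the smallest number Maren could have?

Cassia must come before Maren — 1 forced predecessor.
Nothing else is forced ahead of Maren, so their earliest slot is position 1 + 1 = 2.

2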